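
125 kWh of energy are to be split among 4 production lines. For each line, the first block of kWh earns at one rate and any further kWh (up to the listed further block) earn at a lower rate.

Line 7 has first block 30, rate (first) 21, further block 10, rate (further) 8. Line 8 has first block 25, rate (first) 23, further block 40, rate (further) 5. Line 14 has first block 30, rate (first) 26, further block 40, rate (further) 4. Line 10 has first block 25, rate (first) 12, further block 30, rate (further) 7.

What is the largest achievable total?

Treat each block as its own option and order by rate: Line 14/T1 26 > Line 8/T1 23 > Line 7/T1 21 > Line 10/T1 12 > Line 7/T2 8 > Line 10/T2 7 > Line 8/T2 5 > Line 14/T2 4.
Line 14 T1 at 26: fill all 30 ; 95 left.
Line 8 T1 at 23: fill all 25 ; 70 left.
Fill Line 7 T1 block (30 at 21) ; 40 left.
Line 10 T1 at 12: fill all 25 ; 15 left.
Fill Line 7 T2 block (10 at 8) ; 5 left.
5 remain; put them into Line 10 T2 at 7.
Total = 26×30 + 23×25 + 21×30 + 12×25 + 8×10 + 7×5 = 2400.

2400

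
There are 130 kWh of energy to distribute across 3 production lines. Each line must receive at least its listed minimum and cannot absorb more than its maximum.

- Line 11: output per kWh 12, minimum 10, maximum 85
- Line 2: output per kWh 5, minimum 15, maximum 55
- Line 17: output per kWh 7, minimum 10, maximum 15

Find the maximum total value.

Meeting every minimum uses 10+15+10 = 35 kWh, leaving 95.
Order the production lines by output per kWh: Line 11 12 > Line 17 7 > Line 2 5.
Line 11: +75 to 85 (cap) — 20 left.
Line 17: +5 to 15 (cap) — 15 left.
Line 2 has room for 40 more but only 15 remain, so it gets 30.
Total = 12×85 + 5×30 + 7×15 = 1275.

1275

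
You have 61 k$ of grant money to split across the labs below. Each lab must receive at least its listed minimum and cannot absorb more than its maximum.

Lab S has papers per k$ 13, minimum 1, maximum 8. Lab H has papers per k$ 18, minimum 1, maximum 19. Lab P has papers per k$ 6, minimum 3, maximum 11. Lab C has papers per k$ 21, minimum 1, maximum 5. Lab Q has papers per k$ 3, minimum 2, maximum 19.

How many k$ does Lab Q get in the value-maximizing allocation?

18

Meeting every minimum uses 1+1+3+1+2 = 8 k$, leaving 53.
Rank by papers per k$: Lab C 21 > Lab H 18 > Lab S 13 > Lab P 6 > Lab Q 3.
Lab C: +4 to 5 (cap) → 49 left.
Give Lab H 18 more to hit its cap of 19 → 31 left.
Give Lab S 7 more to hit its cap of 8 → 24 left.
Lab P takes 8 more to reach its cap of 11 → 16 left.
Lab Q: +16 (room for 17) → 18. Pool exhausted.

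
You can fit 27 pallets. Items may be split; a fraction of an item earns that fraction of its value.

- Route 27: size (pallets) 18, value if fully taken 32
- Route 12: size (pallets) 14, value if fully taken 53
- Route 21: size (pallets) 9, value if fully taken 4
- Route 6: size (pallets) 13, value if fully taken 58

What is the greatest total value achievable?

111

Sort by value density: Route 6 58/13≈4.46, Route 12 53/14≈3.79, Route 27 32/18≈1.78, Route 21 4/9≈0.444.
Route 6: take in full, 13 pallets for value 58 — 14 left.
Route 12: take in full, 14 pallets for value 53 — 0 left.
Total value = 111.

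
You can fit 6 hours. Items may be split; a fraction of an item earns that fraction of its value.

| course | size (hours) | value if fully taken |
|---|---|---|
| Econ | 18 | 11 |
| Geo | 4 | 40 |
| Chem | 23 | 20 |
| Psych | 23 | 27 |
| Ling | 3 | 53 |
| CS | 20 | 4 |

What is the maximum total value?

83

Sort by value density: Ling 53/3≈17.7, Geo 40/4≈10, Psych 27/23≈1.17, Chem 20/23≈0.87, Econ 11/18≈0.611, CS 4/20≈0.2.
Ling: take in full, 3 hours for value 53 — 3 left.
Only 3 hours remain; take 3/4 of Geo for value 40×3/4 = 30.
Total value = 83.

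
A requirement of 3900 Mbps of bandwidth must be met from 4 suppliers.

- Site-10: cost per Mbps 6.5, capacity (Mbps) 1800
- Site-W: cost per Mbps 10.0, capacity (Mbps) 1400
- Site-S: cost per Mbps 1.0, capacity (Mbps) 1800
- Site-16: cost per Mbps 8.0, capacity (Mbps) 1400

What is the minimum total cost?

Cheapest first:
Take 1800 from Site-S at 1.0 — need 2100 more.
Site-10 at 6.5: take all 1800 Mbps — 300 still needed.
Take 300 from Site-16 at 8.0 to finish.
Site-W: unused.
Cost = 1800×1.0 + 1800×6.5 + 300×8.0 = 15900.

15900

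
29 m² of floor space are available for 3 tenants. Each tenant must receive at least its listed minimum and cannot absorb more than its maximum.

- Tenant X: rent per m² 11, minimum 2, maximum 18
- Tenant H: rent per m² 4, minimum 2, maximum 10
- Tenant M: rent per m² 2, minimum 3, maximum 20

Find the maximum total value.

236

Meeting every minimum uses 2+2+3 = 7 m², leaving 22.
Highest rent per m² first: Tenant X 11 > Tenant H 4 > Tenant M 2.
Tenant X: +16 to 18 (cap) ; 6 left.
Only 6 left; Tenant H takes them to reach 8.
Total = 11×18 + 4×8 + 2×3 = 236.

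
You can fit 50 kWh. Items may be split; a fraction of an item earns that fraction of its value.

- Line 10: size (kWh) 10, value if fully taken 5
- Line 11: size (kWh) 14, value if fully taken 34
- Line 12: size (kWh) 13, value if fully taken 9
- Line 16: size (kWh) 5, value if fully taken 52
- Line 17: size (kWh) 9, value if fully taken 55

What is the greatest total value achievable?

Best value per unit of size first: Line 16 52/5≈10.4, Line 17 55/9≈6.11, Line 11 34/14≈2.43, Line 12 9/13≈0.692, Line 10 5/10≈0.5.
All 5 kWh of Line 16 fit (value 52) ; 45 remain.
All 9 kWh of Line 17 fit (value 55) ; 36 remain.
Line 11: take in full, 14 kWh for value 34 ; 22 left.
Line 12: take in full, 13 kWh for value 9 ; 9 left.
Fill the last 9 kWh with part of Line 10: 9/10 of it earns 4.5.
Total value = 154.5.

154.5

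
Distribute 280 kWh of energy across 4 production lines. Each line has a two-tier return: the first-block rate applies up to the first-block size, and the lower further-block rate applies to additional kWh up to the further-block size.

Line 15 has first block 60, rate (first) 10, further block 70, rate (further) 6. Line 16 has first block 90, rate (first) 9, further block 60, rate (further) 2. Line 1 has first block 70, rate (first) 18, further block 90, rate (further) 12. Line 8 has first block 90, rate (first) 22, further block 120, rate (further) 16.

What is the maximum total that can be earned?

5160

Treat each block as its own option and order by rate: Line 8/first 22 > Line 1/first 18 > Line 8/second 16 > Line 1/second 12 > Line 15/first 10 > Line 16/first 9 > Line 15/second 6 > Line 16/second 2.
Line 8 first at 22: fill all 90 — 190 left.
Line 1 first at 18: fill all 70 — 120 left.
Line 8/second (16): +120 — 0 left.
Total = 22×90 + 18×70 + 16×120 = 5160.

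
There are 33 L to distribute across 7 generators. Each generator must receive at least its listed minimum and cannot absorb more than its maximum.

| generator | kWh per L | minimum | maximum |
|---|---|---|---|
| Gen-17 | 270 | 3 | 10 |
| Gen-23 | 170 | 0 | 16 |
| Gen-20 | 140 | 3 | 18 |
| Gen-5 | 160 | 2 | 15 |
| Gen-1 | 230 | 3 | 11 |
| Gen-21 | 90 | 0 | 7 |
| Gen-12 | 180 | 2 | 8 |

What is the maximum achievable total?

Meeting every minimum uses 3+0+3+2+3+0+2 = 13 L, leaving 20.
Rank by kWh per L: Gen-17 270 > Gen-1 230 > Gen-12 180 > Gen-23 170 > Gen-5 160 > Gen-20 140 > Gen-21 90.
Gen-17: +7 to 10 (cap) ; 13 left.
Give Gen-1 8 more to hit its cap of 11 ; 5 left.
Only 5 left; Gen-12 takes them to reach 7.
Total = 270×10 + 140×3 + 160×2 + 230×11 + 180×7 = 7230.

7230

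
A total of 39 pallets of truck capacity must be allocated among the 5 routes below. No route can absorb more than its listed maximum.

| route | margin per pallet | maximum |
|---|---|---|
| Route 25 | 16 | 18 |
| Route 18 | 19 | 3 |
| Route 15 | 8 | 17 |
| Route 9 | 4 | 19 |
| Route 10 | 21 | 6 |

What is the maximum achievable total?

Rank by margin per pallet: Route 10 21 > Route 18 19 > Route 25 16 > Route 15 8 > Route 9 4.
Give Route 10 6 to hit its cap of 6 → 33 left.
Route 18 takes 3 to reach its cap of 3 → 30 left.
Route 25 takes 18 to reach its cap of 18 → 12 left.
Route 15 has room for 17 but only 12 remain, so it gets 12.
Total = 16×18 + 19×3 + 8×12 + 21×6 = 567.

567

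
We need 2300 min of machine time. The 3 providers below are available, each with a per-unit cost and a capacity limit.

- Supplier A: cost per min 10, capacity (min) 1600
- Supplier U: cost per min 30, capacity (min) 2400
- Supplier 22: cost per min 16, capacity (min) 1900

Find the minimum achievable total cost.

Fill from the cheapest provider first.
Supplier A at 10: take all 1600 min — 700 still needed.
Supplier 22 at 16: take 700 of its 1900 — requirement met.
Supplier U: unused.
Cost = 1600×10 + 700×16 = 27200.

27200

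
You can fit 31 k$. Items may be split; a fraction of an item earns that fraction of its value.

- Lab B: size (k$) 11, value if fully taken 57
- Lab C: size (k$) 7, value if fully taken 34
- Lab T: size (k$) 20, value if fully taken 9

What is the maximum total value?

96.85

Rank by value-to-size ratio: Lab B 57/11≈5.18, Lab C 34/7≈4.86, Lab T 9/20≈0.45.
Take all of Lab B (11 k$, value 57) → 20 k$ left.
Lab C: take in full, 7 k$ for value 34 → 13 left.
Only 13 k$ remain; take 13/20 of Lab T for value 9×13/20 = 5.85.
Total value = 96.85.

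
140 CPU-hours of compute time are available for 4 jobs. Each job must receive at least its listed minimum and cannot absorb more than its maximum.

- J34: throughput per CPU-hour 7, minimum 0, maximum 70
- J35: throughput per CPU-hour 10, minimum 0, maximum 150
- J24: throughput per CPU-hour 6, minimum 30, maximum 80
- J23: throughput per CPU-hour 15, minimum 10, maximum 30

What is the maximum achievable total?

Meeting every minimum uses 0+0+30+10 = 40 CPU-hours, leaving 100.
Highest throughput per CPU-hour first: J23 15 > J35 10 > J34 7 > J24 6.
J23 takes 20 more to reach its cap of 30 → 80 left.
J35: +80 (room for 150) → 80. Pool exhausted.
Total = 10×80 + 6×30 + 15×30 = 1430.

1430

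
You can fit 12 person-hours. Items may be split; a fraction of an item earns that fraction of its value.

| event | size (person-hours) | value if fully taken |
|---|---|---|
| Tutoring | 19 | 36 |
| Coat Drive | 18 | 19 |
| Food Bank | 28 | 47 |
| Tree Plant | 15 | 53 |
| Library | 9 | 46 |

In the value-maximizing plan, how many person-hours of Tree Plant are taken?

Best value per unit of size first: Library 46/9≈5.11, Tree Plant 53/15≈3.53, Tutoring 36/19≈1.89, Food Bank 47/28≈1.68, Coat Drive 19/18≈1.06.
Library: take in full, 9 person-hours for value 46 — 3 left.
Fill the last 3 person-hours with part of Tree Plant: 3/15 of it earns 10.6.

3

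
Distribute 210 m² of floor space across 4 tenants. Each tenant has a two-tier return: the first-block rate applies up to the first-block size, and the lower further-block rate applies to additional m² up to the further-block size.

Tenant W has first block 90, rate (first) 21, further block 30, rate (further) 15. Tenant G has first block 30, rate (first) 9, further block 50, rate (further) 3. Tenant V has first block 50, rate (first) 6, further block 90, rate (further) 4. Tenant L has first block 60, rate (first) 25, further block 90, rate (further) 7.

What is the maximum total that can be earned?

Order all 8 blocks by rate: Tenant L/T1 25 > Tenant W/T1 21 > Tenant W/T2 15 > Tenant G/T1 9 > Tenant L/T2 7 > Tenant V/T1 6 > Tenant V/T2 4 > Tenant G/T2 3.
Tenant L/T1 (25): +60 — 150 left.
Fill Tenant W T1 block (90 at 21) — 60 left.
Tenant W/T2 (15): +30 — 30 left.
Tenant G T1 at 9: fill all 30 — 0 left.
Total = 25×60 + 21×90 + 15×30 + 9×30 = 4110.

4110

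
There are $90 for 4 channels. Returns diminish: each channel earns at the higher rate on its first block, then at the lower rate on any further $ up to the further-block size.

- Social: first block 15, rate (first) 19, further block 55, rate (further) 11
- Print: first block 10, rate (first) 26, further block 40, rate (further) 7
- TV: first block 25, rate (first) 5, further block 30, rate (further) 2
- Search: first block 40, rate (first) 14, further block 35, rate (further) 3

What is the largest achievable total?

Treat each block as its own option and order by rate: Print/tier1 26 > Social/tier1 19 > Search/tier1 14 > Social/tier2 11 > Print/tier2 7 > TV/tier1 5 > Search/tier2 3 > TV/tier2 2.
Fill Print tier1 block (10 at 26) → 80 left.
Fill Social tier1 block (15 at 19) → 65 left.
Search tier1 at 14: fill all 40 → 25 left.
Social/tier2: +25 of 55 at 11; pool empty.
Total = 26×10 + 19×15 + 14×40 + 11×25 = 1380.

1380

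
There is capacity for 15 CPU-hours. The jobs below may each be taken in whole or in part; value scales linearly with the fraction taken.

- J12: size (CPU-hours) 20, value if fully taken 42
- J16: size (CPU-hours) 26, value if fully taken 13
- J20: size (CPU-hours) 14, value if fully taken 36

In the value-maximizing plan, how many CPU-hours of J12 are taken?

Rank by value-to-size ratio: J20 36/14≈2.57, J12 42/20≈2.1, J16 13/26≈0.5.
J20: take in full, 14 CPU-hours for value 36 — 1 left.
1 CPU-hours left: a 1/20 share of J12 gives 42×1/20 = 2.1.

1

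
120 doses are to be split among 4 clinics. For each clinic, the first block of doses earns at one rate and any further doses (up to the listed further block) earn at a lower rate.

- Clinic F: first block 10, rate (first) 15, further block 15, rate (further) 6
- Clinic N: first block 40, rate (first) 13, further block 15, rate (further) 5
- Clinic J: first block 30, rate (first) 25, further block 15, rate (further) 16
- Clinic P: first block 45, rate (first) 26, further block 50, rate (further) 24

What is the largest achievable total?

Order all 8 blocks by rate: Clinic P/tier1 26 > Clinic J/tier1 25 > Clinic P/tier2 24 > Clinic J/tier2 16 > Clinic F/tier1 15 > Clinic N/tier1 13 > Clinic F/tier2 6 > Clinic N/tier2 5.
Clinic P/tier1 (26): +45 — 75 left.
Clinic J tier1 at 25: fill all 30 — 45 left.
45 remain; put them into Clinic P tier2 at 24.
Total = 26×45 + 25×30 + 24×45 = 3000.

3000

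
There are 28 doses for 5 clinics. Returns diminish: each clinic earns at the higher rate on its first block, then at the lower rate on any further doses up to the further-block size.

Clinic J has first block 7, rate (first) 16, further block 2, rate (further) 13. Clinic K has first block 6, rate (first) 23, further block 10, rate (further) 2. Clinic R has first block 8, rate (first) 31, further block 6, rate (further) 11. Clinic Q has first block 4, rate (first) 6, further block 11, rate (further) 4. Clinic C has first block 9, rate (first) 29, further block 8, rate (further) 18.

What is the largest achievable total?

Rank every tier by rate: Clinic R/first 31 > Clinic C/first 29 > Clinic K/first 23 > Clinic C/second 18 > Clinic J/first 16 > Clinic J/second 13 > Clinic R/second 11 > Clinic Q/first 6 > Clinic Q/second 4 > Clinic K/second 2.
Fill Clinic R first block (8 at 31) ; 20 left.
Fill Clinic C first block (9 at 29) ; 11 left.
Clinic K/first (23): +6 ; 5 left.
Clinic C/second: +5 of 8 at 18; pool empty.
Total = 31×8 + 29×9 + 23×6 + 18×5 = 737.

737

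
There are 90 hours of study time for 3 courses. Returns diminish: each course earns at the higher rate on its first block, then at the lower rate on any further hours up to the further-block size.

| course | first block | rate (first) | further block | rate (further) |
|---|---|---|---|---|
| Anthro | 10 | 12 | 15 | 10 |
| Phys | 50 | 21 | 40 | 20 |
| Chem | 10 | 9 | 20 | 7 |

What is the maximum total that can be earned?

1850

Order all 6 blocks by rate: Phys/first 21 > Phys/second 20 > Anthro/first 12 > Anthro/second 10 > Chem/first 9 > Chem/second 7.
Phys first at 21: fill all 50 — 40 left.
Phys/second (20): +40 — 0 left.
Total = 21×50 + 20×40 = 1850.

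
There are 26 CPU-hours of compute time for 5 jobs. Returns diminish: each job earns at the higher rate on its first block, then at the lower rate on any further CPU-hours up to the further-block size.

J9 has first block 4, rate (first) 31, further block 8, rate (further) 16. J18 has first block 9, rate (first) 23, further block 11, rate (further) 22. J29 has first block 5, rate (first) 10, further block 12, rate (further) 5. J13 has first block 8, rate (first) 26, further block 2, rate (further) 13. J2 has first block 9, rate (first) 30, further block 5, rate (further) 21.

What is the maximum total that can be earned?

Rank every tier by rate: J9/tier1 31 > J2/tier1 30 > J13/tier1 26 > J18/tier1 23 > J18/tier2 22 > J2/tier2 21 > J9/tier2 16 > J13/tier2 13 > J29/tier1 10 > J29/tier2 5.
J9 tier1 at 31: fill all 4 → 22 left.
J2 tier1 at 30: fill all 9 → 13 left.
J13 tier1 at 26: fill all 8 → 5 left.
J18 tier1 at 23: only 5 left, fill 5.
Total = 31×4 + 30×9 + 26×8 + 23×5 = 717.

717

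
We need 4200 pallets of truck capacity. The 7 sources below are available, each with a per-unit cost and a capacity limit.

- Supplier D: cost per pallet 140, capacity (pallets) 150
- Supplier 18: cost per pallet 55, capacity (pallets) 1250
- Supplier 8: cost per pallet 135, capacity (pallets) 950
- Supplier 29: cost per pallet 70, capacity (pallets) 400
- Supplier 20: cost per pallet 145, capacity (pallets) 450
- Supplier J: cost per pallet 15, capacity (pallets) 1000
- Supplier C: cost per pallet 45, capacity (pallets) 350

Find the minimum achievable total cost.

291250

Fill from the cheapest source first.
Supplier J (15): use full 1000 ; 3200 pallets to go.
Take 350 from Supplier C at 45 ; need 2850 more.
Take 1250 from Supplier 18 at 55 ; need 1600 more.
Supplier 29 at 70: take all 400 pallets ; 1200 still needed.
Supplier 8 (135): use full 950 ; 250 pallets to go.
Supplier D (140): use full 150 ; 100 pallets to go.
Supplier 20 (145): take the remaining 100 ; done.
Cost = 1000×15 + 350×45 + 1250×55 + 400×70 + 950×135 + 150×140 + 100×145 = 291250.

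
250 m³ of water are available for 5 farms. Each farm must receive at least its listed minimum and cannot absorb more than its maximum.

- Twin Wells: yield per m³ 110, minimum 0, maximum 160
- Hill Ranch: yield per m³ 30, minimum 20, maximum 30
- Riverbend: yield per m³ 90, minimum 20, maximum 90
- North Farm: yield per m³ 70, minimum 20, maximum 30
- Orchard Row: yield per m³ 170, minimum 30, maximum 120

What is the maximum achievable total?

31900

Meeting every minimum uses 0+20+20+20+30 = 90 m³, leaving 160.
Order the farms by yield per m³: Orchard Row 170 > Twin Wells 110 > Riverbend 90 > North Farm 70 > Hill Ranch 30.
Orchard Row: +90 to 120 (cap) → 70 left.
Only 70 left; Twin Wells takes them to reach 70.
Total = 110×70 + 30×20 + 90×20 + 70×20 + 170×120 = 31900.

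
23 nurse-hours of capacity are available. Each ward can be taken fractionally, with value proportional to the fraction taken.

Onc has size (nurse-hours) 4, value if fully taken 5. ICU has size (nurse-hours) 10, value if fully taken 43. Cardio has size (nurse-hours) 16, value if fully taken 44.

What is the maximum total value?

Rank by value-to-size ratio: ICU 43/10≈4.3, Cardio 44/16≈2.75, Onc 5/4≈1.25.
ICU: take in full, 10 nurse-hours for value 43 ; 13 left.
Fill the last 13 nurse-hours with part of Cardio: 13/16 of it earns 35.75.
Total value = 78.75.

78.75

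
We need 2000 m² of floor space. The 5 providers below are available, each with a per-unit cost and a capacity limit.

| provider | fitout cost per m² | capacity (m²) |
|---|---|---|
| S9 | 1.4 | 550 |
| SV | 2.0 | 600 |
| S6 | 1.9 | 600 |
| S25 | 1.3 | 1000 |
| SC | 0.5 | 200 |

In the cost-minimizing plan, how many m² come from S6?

Use providers in increasing cost order.
SC at 0.5: take all 200 m² ; 1800 still needed.
S25 at 1.3: take all 1000 m² ; 800 still needed.
S9 (1.4): use full 550 ; 250 m² to go.
Take 250 from S6 at 1.9 to finish.
SV: unused.

250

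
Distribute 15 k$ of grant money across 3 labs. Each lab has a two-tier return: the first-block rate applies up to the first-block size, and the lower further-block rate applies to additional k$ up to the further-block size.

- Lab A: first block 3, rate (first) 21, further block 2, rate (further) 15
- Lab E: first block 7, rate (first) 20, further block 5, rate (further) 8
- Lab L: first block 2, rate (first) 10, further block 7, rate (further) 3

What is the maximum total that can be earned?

Treat each block as its own option and order by rate: Lab A/first 21 > Lab E/first 20 > Lab A/second 15 > Lab L/first 10 > Lab E/second 8 > Lab L/second 3.
Lab A/first (21): +3 — 12 left.
Lab E/first (20): +7 — 5 left.
Lab A/second (15): +2 — 3 left.
Fill Lab L first block (2 at 10) — 1 left.
1 remain; put them into Lab E second at 8.
Total = 21×3 + 20×7 + 15×2 + 10×2 + 8×1 = 261.

261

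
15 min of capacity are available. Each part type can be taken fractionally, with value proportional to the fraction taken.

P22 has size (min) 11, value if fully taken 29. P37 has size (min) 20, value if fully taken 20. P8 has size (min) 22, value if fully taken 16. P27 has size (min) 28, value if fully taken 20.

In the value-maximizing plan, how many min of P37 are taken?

4

Rank by value-to-size ratio: P22 29/11≈2.64, P37 20/20≈1, P8 16/22≈0.727, P27 20/28≈0.714.
Take all of P22 (11 min, value 29) ; 4 min left.
Fill the last 4 min with part of P37: 4/20 of it earns 4.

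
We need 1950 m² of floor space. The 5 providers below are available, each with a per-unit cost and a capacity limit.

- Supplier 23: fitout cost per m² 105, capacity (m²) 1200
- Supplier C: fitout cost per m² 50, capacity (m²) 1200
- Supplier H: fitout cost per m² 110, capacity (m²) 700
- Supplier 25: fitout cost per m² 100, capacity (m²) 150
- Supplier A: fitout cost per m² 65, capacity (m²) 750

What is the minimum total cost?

Use providers in increasing cost order.
Take 1200 from Supplier C at 50 → need 750 more.
Supplier A at 65: take all 750 m² → 0 still needed.
Supplier 25, Supplier 23, Supplier H: unused.
Cost = 1200×50 + 750×65 = 108750.

108750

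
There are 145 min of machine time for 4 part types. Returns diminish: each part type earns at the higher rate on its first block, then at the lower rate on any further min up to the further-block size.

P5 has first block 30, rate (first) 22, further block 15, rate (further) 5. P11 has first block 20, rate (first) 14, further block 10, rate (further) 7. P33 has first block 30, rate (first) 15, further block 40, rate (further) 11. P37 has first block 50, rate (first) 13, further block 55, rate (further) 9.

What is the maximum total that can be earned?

2205

Order all 8 blocks by rate: P5/T1 22 > P33/T1 15 > P11/T1 14 > P37/T1 13 > P33/T2 11 > P37/T2 9 > P11/T2 7 > P5/T2 5.
P5 T1 at 22: fill all 30 — 115 left.
P33/T1 (15): +30 — 85 left.
P11 T1 at 14: fill all 20 — 65 left.
P37 T1 at 13: fill all 50 — 15 left.
15 remain; put them into P33 T2 at 11.
Total = 22×30 + 15×30 + 14×20 + 13×50 + 11×15 = 2205.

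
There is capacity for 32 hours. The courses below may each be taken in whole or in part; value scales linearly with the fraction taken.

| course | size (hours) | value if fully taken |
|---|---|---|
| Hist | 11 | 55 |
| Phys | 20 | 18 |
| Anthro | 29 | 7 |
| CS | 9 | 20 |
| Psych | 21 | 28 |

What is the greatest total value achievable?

91

Rank by value-to-size ratio: Hist 55/11≈5, CS 20/9≈2.22, Psych 28/21≈1.33, Phys 18/20≈0.9, Anthro 7/29≈0.241.
All 11 hours of Hist fit (value 55) → 21 remain.
CS: take in full, 9 hours for value 20 → 12 left.
12 hours left: a 12/21 share of Psych gives 28×12/21 = 16.
Total value = 91.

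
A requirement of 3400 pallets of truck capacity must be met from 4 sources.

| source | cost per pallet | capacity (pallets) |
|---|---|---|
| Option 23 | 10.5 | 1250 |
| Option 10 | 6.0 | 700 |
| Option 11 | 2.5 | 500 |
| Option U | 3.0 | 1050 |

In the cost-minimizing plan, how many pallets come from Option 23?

Cheapest first:
Option 11 (2.5): use full 500 → 2900 pallets to go.
Take 1050 from Option U at 3.0 → need 1850 more.
Option 10 (6.0): use full 700 → 1150 pallets to go.
Option 23 at 10.5: take 1150 of its 1250 → requirement met.

1150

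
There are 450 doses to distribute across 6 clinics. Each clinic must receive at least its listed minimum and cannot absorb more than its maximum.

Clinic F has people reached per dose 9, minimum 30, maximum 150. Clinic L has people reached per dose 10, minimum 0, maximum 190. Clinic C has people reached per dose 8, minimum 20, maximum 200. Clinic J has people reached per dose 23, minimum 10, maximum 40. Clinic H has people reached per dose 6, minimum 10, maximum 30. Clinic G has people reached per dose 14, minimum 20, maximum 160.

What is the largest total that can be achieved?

Meeting every minimum uses 30+0+20+10+10+20 = 90 doses, leaving 360.
Highest people reached per dose first: Clinic J 23 > Clinic G 14 > Clinic L 10 > Clinic F 9 > Clinic C 8 > Clinic H 6.
Give Clinic J 30 more to hit its cap of 40 — 330 left.
Clinic G takes 140 more to reach its cap of 160 — 190 left.
Clinic L: +190 to 190 (cap) — 0 left.
Total = 9×30 + 10×190 + 8×20 + 23×40 + 6×10 + 14×160 = 5550.

5550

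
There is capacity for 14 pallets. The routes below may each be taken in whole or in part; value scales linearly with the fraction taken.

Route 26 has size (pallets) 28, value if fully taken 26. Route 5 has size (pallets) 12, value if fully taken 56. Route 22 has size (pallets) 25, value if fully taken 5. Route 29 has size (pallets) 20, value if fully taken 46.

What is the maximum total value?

60.6

Best value per unit of size first: Route 5 56/12≈4.67, Route 29 46/20≈2.3, Route 26 26/28≈0.929, Route 22 5/25≈0.2.
All 12 pallets of Route 5 fit (value 56) — 2 remain.
Only 2 pallets remain; take 2/20 of Route 29 for value 46×2/20 = 4.6.
Total value = 60.6.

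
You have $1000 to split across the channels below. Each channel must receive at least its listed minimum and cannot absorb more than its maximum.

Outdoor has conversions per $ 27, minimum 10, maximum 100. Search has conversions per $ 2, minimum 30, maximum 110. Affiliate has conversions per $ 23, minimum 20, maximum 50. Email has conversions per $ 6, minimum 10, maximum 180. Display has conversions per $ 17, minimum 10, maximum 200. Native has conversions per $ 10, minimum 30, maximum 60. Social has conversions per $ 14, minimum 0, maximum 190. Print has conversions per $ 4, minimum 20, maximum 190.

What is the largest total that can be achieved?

12410

Meeting every minimum uses 10+30+20+10+10+30+0+20 = 130 $, leaving 870.
Rank by conversions per $: Outdoor 27 > Affiliate 23 > Display 17 > Social 14 > Native 10 > Email 6 > Print 4 > Search 2.
Give Outdoor 90 more to hit its cap of 100 ; 780 left.
Give Affiliate 30 more to hit its cap of 50 ; 750 left.
Display takes 190 more to reach its cap of 200 ; 560 left.
Social takes 190 more to reach its cap of 190 ; 370 left.
Give Native 30 more to hit its cap of 60 ; 340 left.
Give Email 170 more to hit its cap of 180 ; 170 left.
Give Print 170 more to hit its cap of 190 ; 0 left.
Total = 27×100 + 2×30 + 23×50 + 6×180 + 17×200 + 10×60 + 14×190 + 4×190 = 12410.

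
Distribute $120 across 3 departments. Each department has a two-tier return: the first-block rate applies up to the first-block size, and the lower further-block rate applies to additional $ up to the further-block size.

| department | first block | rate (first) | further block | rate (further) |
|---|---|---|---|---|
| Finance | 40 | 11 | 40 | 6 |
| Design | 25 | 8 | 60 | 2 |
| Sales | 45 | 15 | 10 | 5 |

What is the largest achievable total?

1375

Order all 6 blocks by rate: Sales/first 15 > Finance/first 11 > Design/first 8 > Finance/second 6 > Sales/second 5 > Design/second 2.
Sales first at 15: fill all 45 — 75 left.
Finance first at 11: fill all 40 — 35 left.
Design/first (8): +25 — 10 left.
10 remain; put them into Finance second at 6.
Total = 15×45 + 11×40 + 8×25 + 6×10 = 1375.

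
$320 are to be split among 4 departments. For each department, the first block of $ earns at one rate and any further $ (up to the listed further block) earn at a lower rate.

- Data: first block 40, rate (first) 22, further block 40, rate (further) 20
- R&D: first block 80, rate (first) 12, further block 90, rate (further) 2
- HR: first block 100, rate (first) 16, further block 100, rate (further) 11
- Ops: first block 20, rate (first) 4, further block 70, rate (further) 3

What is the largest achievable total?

Order all 8 blocks by rate: Data/tier1 22 > Data/tier2 20 > HR/tier1 16 > R&D/tier1 12 > HR/tier2 11 > Ops/tier1 4 > Ops/tier2 3 > R&D/tier2 2.
Data/tier1 (22): +40 — 280 left.
Fill Data tier2 block (40 at 20) — 240 left.
Fill HR tier1 block (100 at 16) — 140 left.
R&D/tier1 (12): +80 — 60 left.
HR tier2 at 11: only 60 left, fill 60.
Total = 22×40 + 20×40 + 16×100 + 12×80 + 11×60 = 4900.

4900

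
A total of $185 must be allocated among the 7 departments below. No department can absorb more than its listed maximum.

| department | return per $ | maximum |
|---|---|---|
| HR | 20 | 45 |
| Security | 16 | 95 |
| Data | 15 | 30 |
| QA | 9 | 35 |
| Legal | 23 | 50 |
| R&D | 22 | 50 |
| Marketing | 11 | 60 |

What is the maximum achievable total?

Highest return per $ first: Legal 23 > R&D 22 > HR 20 > Security 16 > Data 15 > Marketing 11 > QA 9.
Legal: +50 to 50 (cap) ; 135 left.
R&D takes 50 to reach its cap of 50 ; 85 left.
HR: +45 to 45 (cap) ; 40 left.
Only 40 left; Security takes them to reach 40.
Total = 20×45 + 16×40 + 23×50 + 22×50 = 3790.

3790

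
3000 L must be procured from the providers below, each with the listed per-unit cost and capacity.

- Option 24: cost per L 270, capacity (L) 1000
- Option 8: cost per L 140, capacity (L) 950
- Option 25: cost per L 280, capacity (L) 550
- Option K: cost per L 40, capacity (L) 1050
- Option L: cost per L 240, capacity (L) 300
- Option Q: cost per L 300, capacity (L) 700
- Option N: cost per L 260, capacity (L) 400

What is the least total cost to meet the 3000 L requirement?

432000

Fill from the cheapest provider first.
Take 1050 from Option K at 40 ; need 1950 more.
Option 8 (140): use full 950 ; 1000 L to go.
Option L (240): use full 300 ; 700 L to go.
Take 400 from Option N at 260 ; need 300 more.
Take 300 from Option 24 at 270 to finish.
Option 25, Option Q: unused.
Cost = 1050×40 + 950×140 + 300×240 + 400×260 + 300×270 = 432000.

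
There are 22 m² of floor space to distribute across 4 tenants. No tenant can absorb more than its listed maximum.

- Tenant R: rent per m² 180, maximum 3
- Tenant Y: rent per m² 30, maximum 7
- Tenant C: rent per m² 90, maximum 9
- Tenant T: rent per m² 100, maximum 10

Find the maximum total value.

Rank by rent per m²: Tenant R 180 > Tenant T 100 > Tenant C 90 > Tenant Y 30.
Give Tenant R 3 to hit its cap of 3 → 19 left.
Give Tenant T 10 to hit its cap of 10 → 9 left.
Tenant C: +9 to 9 (cap) → 0 left.
Total = 180×3 + 90×9 + 100×10 = 2350.

2350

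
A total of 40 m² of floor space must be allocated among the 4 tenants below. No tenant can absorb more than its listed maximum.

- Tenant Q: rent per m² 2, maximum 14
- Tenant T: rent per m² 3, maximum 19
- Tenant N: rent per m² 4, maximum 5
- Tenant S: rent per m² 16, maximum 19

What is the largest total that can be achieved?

372

Rank by rent per m²: Tenant S 16 > Tenant N 4 > Tenant T 3 > Tenant Q 2.
Tenant S: +19 to 19 (cap) ; 21 left.
Tenant N takes 5 to reach its cap of 5 ; 16 left.
Tenant T: +16 (room for 19) → 16. Pool exhausted.
Total = 3×16 + 4×5 + 16×19 = 372.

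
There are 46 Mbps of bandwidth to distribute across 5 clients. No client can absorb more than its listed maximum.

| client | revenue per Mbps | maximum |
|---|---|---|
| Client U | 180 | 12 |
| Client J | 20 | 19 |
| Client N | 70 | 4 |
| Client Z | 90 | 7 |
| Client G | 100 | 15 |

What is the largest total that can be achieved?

Highest revenue per Mbps first: Client U 180 > Client G 100 > Client Z 90 > Client N 70 > Client J 20.
Client U: +12 to 12 (cap) — 34 left.
Client G: +15 to 15 (cap) — 19 left.
Client Z takes 7 to reach its cap of 7 — 12 left.
Give Client N 4 to hit its cap of 4 — 8 left.
Client J has room for 19 but only 8 remain, so it gets 8.
Total = 180×12 + 20×8 + 70×4 + 90×7 + 100×15 = 4730.

4730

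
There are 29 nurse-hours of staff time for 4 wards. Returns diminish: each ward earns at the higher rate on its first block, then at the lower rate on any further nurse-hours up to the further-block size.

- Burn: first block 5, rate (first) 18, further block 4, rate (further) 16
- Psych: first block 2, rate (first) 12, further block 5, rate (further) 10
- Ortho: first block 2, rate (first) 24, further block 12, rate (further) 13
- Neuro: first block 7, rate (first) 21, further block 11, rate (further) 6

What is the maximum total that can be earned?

492

Order all 8 blocks by rate: Ortho/tier1 24 > Neuro/tier1 21 > Burn/tier1 18 > Burn/tier2 16 > Ortho/tier2 13 > Psych/tier1 12 > Psych/tier2 10 > Neuro/tier2 6.
Ortho tier1 at 24: fill all 2 ; 27 left.
Neuro/tier1 (21): +7 ; 20 left.
Fill Burn tier1 block (5 at 18) ; 15 left.
Burn tier2 at 16: fill all 4 ; 11 left.
Ortho tier2 at 13: only 11 left, fill 11.
Total = 24×2 + 21×7 + 18×5 + 16×4 + 13×11 = 492.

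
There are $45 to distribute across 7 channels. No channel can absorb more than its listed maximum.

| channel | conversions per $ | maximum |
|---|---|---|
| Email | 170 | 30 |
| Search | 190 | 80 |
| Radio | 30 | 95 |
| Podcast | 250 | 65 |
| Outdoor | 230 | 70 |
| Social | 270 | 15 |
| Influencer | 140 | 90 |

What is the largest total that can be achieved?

11550

Highest conversions per $ first: Social 270 > Podcast 250 > Outdoor 230 > Search 190 > Email 170 > Influencer 140 > Radio 30.
Give Social 15 to hit its cap of 15 — 30 left.
Podcast has room for 65 but only 30 remain, so it gets 30.
Total = 250×30 + 270×15 = 11550.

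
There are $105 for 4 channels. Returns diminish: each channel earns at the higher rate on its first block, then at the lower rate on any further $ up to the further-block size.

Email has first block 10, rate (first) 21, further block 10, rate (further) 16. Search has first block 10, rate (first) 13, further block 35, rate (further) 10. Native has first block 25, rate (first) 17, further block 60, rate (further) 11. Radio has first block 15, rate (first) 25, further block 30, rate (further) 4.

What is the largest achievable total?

1685

Rank every tier by rate: Radio/tier1 25 > Email/tier1 21 > Native/tier1 17 > Email/tier2 16 > Search/tier1 13 > Native/tier2 11 > Search/tier2 10 > Radio/tier2 4.
Radio tier1 at 25: fill all 15 ; 90 left.
Fill Email tier1 block (10 at 21) ; 80 left.
Fill Native tier1 block (25 at 17) ; 55 left.
Email tier2 at 16: fill all 10 ; 45 left.
Fill Search tier1 block (10 at 13) ; 35 left.
35 remain; put them into Native tier2 at 11.
Total = 25×15 + 21×10 + 17×25 + 16×10 + 13×10 + 11×35 = 1685.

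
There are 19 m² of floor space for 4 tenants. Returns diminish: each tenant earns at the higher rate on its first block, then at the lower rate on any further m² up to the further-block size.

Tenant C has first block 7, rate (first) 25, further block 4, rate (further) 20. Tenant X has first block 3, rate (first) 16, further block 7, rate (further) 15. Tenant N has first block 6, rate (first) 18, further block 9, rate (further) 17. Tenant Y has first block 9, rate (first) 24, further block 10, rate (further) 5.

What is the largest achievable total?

451

Treat each block as its own option and order by rate: Tenant C/tier1 25 > Tenant Y/tier1 24 > Tenant C/tier2 20 > Tenant N/tier1 18 > Tenant N/tier2 17 > Tenant X/tier1 16 > Tenant X/tier2 15 > Tenant Y/tier2 5.
Tenant C/tier1 (25): +7 → 12 left.
Tenant Y tier1 at 24: fill all 9 → 3 left.
Tenant C/tier2: +3 of 4 at 20; pool empty.
Total = 25×7 + 24×9 + 20×3 = 451.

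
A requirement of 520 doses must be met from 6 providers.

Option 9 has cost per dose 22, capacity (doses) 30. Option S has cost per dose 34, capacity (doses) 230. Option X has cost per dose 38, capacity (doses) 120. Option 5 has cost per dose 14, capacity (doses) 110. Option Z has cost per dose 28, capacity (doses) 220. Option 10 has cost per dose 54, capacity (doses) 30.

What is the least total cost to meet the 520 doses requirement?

13800

Use providers in increasing cost order.
Option 5 at 14: take all 110 doses → 410 still needed.
Take 30 from Option 9 at 22 → need 380 more.
Option Z (28): use full 220 → 160 doses to go.
Option S at 34: take 160 of its 230 → requirement met.
Option X, Option 10: unused.
Cost = 110×14 + 30×22 + 220×28 + 160×34 = 13800.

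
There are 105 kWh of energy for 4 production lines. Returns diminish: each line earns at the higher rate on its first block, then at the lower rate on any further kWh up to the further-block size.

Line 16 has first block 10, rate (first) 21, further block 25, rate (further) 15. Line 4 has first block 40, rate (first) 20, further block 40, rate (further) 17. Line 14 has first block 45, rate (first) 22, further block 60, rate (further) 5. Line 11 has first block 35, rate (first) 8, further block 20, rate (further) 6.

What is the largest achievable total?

Rank every tier by rate: Line 14/tier1 22 > Line 16/tier1 21 > Line 4/tier1 20 > Line 4/tier2 17 > Line 16/tier2 15 > Line 11/tier1 8 > Line 11/tier2 6 > Line 14/tier2 5.
Fill Line 14 tier1 block (45 at 22) — 60 left.
Fill Line 16 tier1 block (10 at 21) — 50 left.
Line 4 tier1 at 20: fill all 40 — 10 left.
Line 4 tier2 at 17: only 10 left, fill 10.
Total = 22×45 + 21×10 + 20×40 + 17×10 = 2170.

2170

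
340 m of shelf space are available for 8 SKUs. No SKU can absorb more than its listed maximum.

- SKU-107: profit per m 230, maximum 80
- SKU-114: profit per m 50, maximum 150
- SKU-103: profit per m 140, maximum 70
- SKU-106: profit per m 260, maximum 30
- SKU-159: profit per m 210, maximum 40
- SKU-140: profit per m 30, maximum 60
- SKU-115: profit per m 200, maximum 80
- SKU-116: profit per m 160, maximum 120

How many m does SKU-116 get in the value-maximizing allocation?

Highest profit per m first: SKU-106 260 > SKU-107 230 > SKU-159 210 > SKU-115 200 > SKU-116 160 > SKU-103 140 > SKU-114 50 > SKU-140 30.
Give SKU-106 30 to hit its cap of 30 — 310 left.
SKU-107: +80 to 80 (cap) — 230 left.
Give SKU-159 40 to hit its cap of 40 — 190 left.
Give SKU-115 80 to hit its cap of 80 — 110 left.
SKU-116 has room for 120 but only 110 remain, so it gets 110.

110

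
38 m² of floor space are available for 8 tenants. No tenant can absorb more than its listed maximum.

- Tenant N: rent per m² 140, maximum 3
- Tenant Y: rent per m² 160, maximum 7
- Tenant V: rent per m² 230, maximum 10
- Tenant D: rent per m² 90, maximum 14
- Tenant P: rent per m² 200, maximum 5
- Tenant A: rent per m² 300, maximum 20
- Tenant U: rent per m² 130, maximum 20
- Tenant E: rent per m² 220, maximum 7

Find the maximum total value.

Order the tenants by rent per m²: Tenant A 300 > Tenant V 230 > Tenant E 220 > Tenant P 200 > Tenant Y 160 > Tenant N 140 > Tenant U 130 > Tenant D 90.
Tenant A takes 20 to reach its cap of 20 → 18 left.
Tenant V takes 10 to reach its cap of 10 → 8 left.
Tenant E: +7 to 7 (cap) → 1 left.
Tenant P has room for 5 but only 1 remain, so it gets 1.
Total = 230×10 + 200×1 + 300×20 + 220×7 = 10040.

10040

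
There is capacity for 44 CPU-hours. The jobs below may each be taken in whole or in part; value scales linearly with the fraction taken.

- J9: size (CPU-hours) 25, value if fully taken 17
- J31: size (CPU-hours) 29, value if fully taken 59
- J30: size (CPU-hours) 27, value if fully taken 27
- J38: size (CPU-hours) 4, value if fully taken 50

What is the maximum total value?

Best value per unit of size first: J38 50/4≈12.5, J31 59/29≈2.03, J30 27/27≈1, J9 17/25≈0.68.
All 4 CPU-hours of J38 fit (value 50) → 40 remain.
All 29 CPU-hours of J31 fit (value 59) → 11 remain.
11 CPU-hours left: a 11/27 share of J30 gives 27×11/27 = 11.
Total value = 120.

120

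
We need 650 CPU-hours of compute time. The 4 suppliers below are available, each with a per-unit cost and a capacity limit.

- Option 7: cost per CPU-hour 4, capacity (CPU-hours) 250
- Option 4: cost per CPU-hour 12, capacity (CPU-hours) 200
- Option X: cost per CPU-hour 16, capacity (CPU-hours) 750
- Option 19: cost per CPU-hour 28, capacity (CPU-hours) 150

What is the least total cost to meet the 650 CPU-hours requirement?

6600

Fill from the cheapest supplier first.
Take 250 from Option 7 at 4 — need 400 more.
Take 200 from Option 4 at 12 — need 200 more.
Take 200 from Option X at 16 to finish.
Option 19: unused.
Cost = 250×4 + 200×12 + 200×16 = 6600.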